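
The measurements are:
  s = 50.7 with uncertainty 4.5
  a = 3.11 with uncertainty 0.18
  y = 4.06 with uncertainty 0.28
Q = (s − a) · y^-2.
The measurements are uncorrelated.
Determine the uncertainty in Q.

Let u = s − a = 47.6. δu = √(δs² + δa²) = √(20.2 + 0.0324) = 4.50, so δu/u = 0.0946.
Q is then a monomial in u, y:
δQ/Q = √((δu/u)² + (-2·δy/y)²) = √(0.00896 + 0.0190) = 0.167
Q = 2.89, so δQ = 0.167 × 2.89 = 0.483.

0.483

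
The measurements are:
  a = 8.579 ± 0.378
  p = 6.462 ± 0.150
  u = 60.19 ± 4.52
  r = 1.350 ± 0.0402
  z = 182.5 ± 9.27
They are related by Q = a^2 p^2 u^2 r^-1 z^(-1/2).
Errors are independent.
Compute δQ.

Since Q is a product/quotient, work with relative uncertainties:
  (2·δa/a)² = (2×0.0441)² = 0.00777;  (2·δp/p)² = (2×0.0232)² = 0.00216;  (2·δu/u)² = (2×0.0751)² = 0.0226;  (-1·δr/r)² = (-1×0.0298)² = 0.000887;  (−½·δz/z)² = (-0.5×0.0508)² = 0.000645
δQ/Q = √(0.0340) = 0.184
Q = 610500, so δQ = 0.184 × 610500 = 1.13e+05.

1.13e+05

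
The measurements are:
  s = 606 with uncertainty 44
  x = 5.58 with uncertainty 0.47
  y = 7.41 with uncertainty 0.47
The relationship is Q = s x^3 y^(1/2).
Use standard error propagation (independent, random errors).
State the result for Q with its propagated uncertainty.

(2.87 ± 0.759) × 10^5

Q is a product of powers, so relative uncertainties combine in quadrature:
  (1·δs/s)² = (1×0.0726)² = 0.00527;  (3·δx/x)² = (3×0.0842)² = 0.0639;  (½·δy/y)² = (0.5×0.0634)² = 0.00101
δQ/Q = √(0.0701) = 0.265
Q = 2.87e+05, so δQ = 0.265 × 2.87e+05 = 75900.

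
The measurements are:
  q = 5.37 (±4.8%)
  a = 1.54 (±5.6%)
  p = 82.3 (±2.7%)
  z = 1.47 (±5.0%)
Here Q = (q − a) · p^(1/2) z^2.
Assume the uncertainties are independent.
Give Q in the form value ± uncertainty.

Let u = q − a = 3.83. δu = √(δq² + δa²) = √(0.0664 + 0.00744) = 0.272, so δu/u = 0.0710.
Q is then a monomial in u, p, z:
δQ/Q = √((δu/u)² + (½·δp/p)² + (2·δz/z)²) = √(0.00504 + 0.000182 + 0.0100) = 0.123
Q = 75.1, so δQ = 0.123 × 75.1 = 9.26.

75.1 ± 9.26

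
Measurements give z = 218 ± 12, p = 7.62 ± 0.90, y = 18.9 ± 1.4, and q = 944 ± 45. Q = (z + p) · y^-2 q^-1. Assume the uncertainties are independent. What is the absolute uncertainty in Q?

Let u = z + p = 226. δu = √(δz² + δp²) = √(144 + 0.810) = 12.0, so δu/u = 0.0533.
Q is then a monomial in u, y, q:
δQ/Q = √((δu/u)² + (-2·δy/y)² + (-1·δq/q)²) = √(0.00284 + 0.0219 + 0.00227) = 0.165
Q = 0.000669, so δQ = 0.165 × 0.000669 = 0.000110.

0.000110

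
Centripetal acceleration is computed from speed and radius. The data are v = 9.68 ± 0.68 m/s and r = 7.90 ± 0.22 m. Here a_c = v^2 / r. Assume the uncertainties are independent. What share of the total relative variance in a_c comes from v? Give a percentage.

96.2%

(δa_c/a_c)² = (2·δv/v)² + (-1·δr/r)²
  v term: (2×0.0702)² = 0.0197
  r term: (-1×0.0278)² = 0.000776
Total = 0.0205. Share from v = 0.0197/0.0205 = 0.962.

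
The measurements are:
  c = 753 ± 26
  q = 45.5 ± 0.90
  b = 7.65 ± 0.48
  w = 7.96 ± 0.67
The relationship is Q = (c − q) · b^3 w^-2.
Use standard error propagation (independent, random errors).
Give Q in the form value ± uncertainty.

5000 ± 1280

Let u = c − q = 708. δu = √(δc² + δq²) = √(676 + 0.810) = 26.0, so δu/u = 0.0368.
Q is then a monomial in u, b, w:
δQ/Q = √((δu/u)² + (3·δb/b)² + (-2·δw/w)²) = √(0.00135 + 0.0354 + 0.0283) = 0.255
Q = 5000, so δQ = 0.255 × 5000 = 1280.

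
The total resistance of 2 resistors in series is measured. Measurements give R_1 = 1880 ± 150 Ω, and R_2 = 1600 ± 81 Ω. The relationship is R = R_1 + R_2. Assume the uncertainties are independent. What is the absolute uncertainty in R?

170 Ω

For a sum/difference, combine absolute errors in quadrature:
  (δR_1)² = 22500;  (δR_2)² = 6560
δR = √(29100) = 170 Ω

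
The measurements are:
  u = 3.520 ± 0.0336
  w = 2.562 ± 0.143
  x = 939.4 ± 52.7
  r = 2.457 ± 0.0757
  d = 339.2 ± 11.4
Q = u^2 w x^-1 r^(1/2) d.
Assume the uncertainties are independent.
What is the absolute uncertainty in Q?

Relative error in a monomial: (δQ/Q)² = Σ (nᵢ · δxᵢ/xᵢ)².
  (2·δu/u)² = (2×0.00955)² = 0.000364;  (1·δw/w)² = (1×0.0558)² = 0.00312;  (-1·δx/x)² = (-1×0.0561)² = 0.00315;  (½·δr/r)² = (0.5×0.0308)² = 0.000237;  (1·δd/d)² = (1×0.0336)² = 0.00113
δQ/Q = √(0.00799) = 0.0894
Q = 17.97, so δQ = 0.0894 × 17.97 = 1.61.

1.61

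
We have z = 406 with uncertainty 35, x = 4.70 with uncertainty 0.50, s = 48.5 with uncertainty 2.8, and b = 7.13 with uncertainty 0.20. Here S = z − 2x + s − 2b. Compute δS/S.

0.0815

Each term contributes (cᵢ δxᵢ)² to (δS)²:
  (δz)² = 1220;  (2·δx)² = 1.00;  (δs)² = 7.84;  (2·δb)² = 0.160
δS = √(1230) = 35.1
S = 431, so δS/S = 35.1/431 = 0.0815.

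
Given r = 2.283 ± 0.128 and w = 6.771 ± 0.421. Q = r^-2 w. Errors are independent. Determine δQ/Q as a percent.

12.8%

Products/powers → add relative errors in quadrature, weighted by exponent:
  (-2·δr/r)² = (-2×0.0561)² = 0.0126;  (1·δw/w)² = (1×0.0622)² = 0.00387
δQ/Q = √(0.0164) = 0.128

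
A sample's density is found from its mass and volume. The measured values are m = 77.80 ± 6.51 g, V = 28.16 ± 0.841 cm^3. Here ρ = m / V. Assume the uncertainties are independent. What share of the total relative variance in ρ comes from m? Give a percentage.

88.7%

(δρ/ρ)² = (1·δm/m)² + (-1·δV/V)²
  m term: (1×0.0837)² = 0.00700
  V term: (-1×0.0299)² = 0.000892
Total = 0.00789. Share from m = 0.00700/0.00789 = 0.887.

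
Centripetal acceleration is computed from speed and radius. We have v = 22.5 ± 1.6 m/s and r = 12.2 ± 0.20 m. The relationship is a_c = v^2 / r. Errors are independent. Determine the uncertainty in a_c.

Since a_c is a product/quotient, work with relative uncertainties:
  (2·δv/v)² = (2×0.0711)² = 0.0202;  (-1·δr/r)² = (-1×0.0164)² = 0.000269
δa_c/a_c = √(0.0205) = 0.143
a_c = 41.5 m/s^2, so δa_c = 0.143 × 41.5 = 5.94 m/s^2.

5.94 m/s^2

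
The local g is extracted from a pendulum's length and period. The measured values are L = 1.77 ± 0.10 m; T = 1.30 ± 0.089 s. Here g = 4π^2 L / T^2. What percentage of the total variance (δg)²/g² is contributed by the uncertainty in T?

(δg/g)² = (1·δL/L)² + (-2·δT/T)²
  L term: (1×0.0565)² = 0.00319
  T term: (-2×0.0685)² = 0.0187
Total = 0.0219. Share from T = 0.0187/0.0219 = 0.855.

85.5%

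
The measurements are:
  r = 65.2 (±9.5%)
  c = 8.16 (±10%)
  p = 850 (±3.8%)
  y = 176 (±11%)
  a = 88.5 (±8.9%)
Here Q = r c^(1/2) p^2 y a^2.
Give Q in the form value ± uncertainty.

Since Q is a product/quotient, work with relative uncertainties:
  (1·δr/r)² = (1×0.0950)² = 0.00903;  (½·δc/c)² = (0.5×0.100)² = 0.00250;  (2·δp/p)² = (2×0.0380)² = 0.00578;  (1·δy/y)² = (1×0.110)² = 0.0121;  (2·δa/a)² = (2×0.0890)² = 0.0317
δQ/Q = √(0.0611) = 0.247
Q = 1.85e+14, so δQ = 0.247 × 1.85e+14 = 4.58e+13.

(1.85 ± 0.458) × 10^14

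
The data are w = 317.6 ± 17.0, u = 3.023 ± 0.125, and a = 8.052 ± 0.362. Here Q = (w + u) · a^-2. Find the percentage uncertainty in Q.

10.4%

Let h = w + u = 320.6. δh = √(δw² + δu²) = √(289 + 0.0156) = 17.0, so δh/h = 0.0530.
Q is then a monomial in h, a:
δQ/Q = √((δh/h)² + (-2·δa/a)²) = √(0.00281 + 0.00808) = 0.104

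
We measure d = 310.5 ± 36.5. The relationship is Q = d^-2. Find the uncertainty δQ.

Q ∝ d^-2, so δQ/Q = |-2| · δd/d = 2 × 0.118 = 0.235.
Q = 1.037e-05, so δQ = 0.235 × 1.037e-05 = 2.44e-06.

2.44e-06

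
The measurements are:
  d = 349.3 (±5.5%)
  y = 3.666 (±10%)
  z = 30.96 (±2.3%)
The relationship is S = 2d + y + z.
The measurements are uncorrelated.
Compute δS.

38.4

Each term contributes (cᵢ δxᵢ)² to (δS)²:
  (2·δd)² = 1480;  (δy)² = 0.134;  (δz)² = 0.507
δS = √(1480) = 38.4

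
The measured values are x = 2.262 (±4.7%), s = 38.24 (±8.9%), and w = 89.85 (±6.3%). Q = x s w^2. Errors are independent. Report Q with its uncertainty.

Q is a product of powers, so relative uncertainties combine in quadrature:
  (1·δx/x)² = (1×0.0470)² = 0.00221;  (1·δs/s)² = (1×0.0890)² = 0.00792;  (2·δw/w)² = (2×0.0630)² = 0.0159
δQ/Q = √(0.0260) = 0.161
Q = 698300, so δQ = 0.161 × 698300 = 1.13e+05.

(6.983 ± 1.13) × 10^5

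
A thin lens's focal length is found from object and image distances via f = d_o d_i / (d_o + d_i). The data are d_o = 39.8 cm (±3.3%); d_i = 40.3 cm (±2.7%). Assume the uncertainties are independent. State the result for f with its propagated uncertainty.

∂f/∂d_o = (d_i/(d_o+d_i))² = 0.253;  ∂f/∂d_i = (d_o/(d_o+d_i))² = 0.247
δf = √((∂f/∂d_o · δd_o)² + (∂f/∂d_i · δd_i)²) = √(0.111 + 0.0722) = 0.427 cm
f = 20.0 cm.

20.0 ± 0.427 cm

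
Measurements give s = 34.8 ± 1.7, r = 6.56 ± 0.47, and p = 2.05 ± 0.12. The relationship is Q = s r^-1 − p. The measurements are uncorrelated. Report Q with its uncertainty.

Let w = s·r^-1 = 5.30. δw/w = √((1·δs/s)² + (-1·δr/r)²) = √(0.00239 + 0.00513) = 0.0867, so δw = 0.460.
Q = w − p: δQ = √(δw² + δp²) = √(0.212 + 0.0144) = 0.475
Q = 3.25.

3.25 ± 0.475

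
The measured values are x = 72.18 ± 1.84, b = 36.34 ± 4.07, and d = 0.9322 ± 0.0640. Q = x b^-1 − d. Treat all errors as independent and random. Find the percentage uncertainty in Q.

Let p = x·b^-1 = 1.986. δp/p = √((1·δx/x)² + (-1·δb/b)²) = √(0.000650 + 0.0125) = 0.115, so δp = 0.228.
Q = p − d: δQ = √(δp² + δd²) = √(0.0520 + 0.00410) = 0.237
Q = 1.054, so δQ/Q = 0.237/1.054 = 0.225.

22.5%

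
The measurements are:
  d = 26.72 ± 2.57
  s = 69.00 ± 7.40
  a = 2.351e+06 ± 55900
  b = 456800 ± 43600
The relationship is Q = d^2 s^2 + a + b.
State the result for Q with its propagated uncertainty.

(6.207 ± 0.982) × 10^6

Let p = d^2·s^2 = 3.399e+06. δp/p = √((2·δd/d)² + (2·δs/s)²) = √(0.0370 + 0.0460) = 0.288, so δp = 9.79e+05.
Q = p + a + b: δQ = √(δp² + δa² + δb²) = √(9.59e+11 + 3.12e+09 + 1.9e+09) = 9.82e+05
Q = 6.207e+06.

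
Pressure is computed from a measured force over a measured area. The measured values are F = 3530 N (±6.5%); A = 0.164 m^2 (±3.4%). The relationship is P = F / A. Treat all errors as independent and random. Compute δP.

P is a product of powers, so relative uncertainties combine in quadrature:
  (1·δF/F)² = (1×0.0650)² = 0.00423;  (-1·δA/A)² = (-1×0.0340)² = 0.00116
δP/P = √(0.00538) = 0.0734
P = 21500 Pa, so δP = 0.0734 × 21500 = 1580 Pa.

1580 Pa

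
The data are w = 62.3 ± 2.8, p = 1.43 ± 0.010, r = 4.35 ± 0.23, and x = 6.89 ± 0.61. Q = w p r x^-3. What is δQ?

0.325

Each factor contributes (exponent × relative error)² to (δQ/Q)²:
  (1·δw/w)² = (1×0.0449)² = 0.00202;  (1·δp/p)² = (1×0.00699)² = 4.89e-05;  (1·δr/r)² = (1×0.0529)² = 0.00280;  (-3·δx/x)² = (-3×0.0885)² = 0.0705
δQ/Q = √(0.0754) = 0.275
Q = 1.18, so δQ = 0.275 × 1.18 = 0.325.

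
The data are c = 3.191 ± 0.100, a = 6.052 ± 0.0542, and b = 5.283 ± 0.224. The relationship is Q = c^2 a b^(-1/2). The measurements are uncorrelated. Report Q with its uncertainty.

26.81 ± 1.79

Products/powers → add relative errors in quadrature, weighted by exponent:
  (2·δc/c)² = (2×0.0313)² = 0.00393;  (1·δa/a)² = (1×0.00896)² = 8.02e-05;  (−½·δb/b)² = (-0.5×0.0424)² = 0.000449
δQ/Q = √(0.00446) = 0.0668
Q = 26.81, so δQ = 0.0668 × 26.81 = 1.79.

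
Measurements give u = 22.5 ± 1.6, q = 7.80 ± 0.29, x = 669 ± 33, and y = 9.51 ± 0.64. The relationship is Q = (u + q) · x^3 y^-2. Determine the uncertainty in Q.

Let w = u + q = 30.3. δw = √(δu² + δq²) = √(2.56 + 0.0841) = 1.63, so δw/w = 0.0537.
Q is then a monomial in w, x, y:
δQ/Q = √((δw/w)² + (3·δx/x)² + (-2·δy/y)²) = √(0.00288 + 0.0219 + 0.0181) = 0.207
Q = 1e+08, so δQ = 0.207 × 1e+08 = 2.08e+07.

2.08e+07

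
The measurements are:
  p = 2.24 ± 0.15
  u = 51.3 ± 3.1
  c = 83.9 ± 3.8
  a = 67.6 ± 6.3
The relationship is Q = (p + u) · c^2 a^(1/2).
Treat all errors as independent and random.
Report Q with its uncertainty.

Let w = p + u = 53.5. δw = √(δp² + δu²) = √(0.0225 + 9.61) = 3.10, so δw/w = 0.0580.
Q is then a monomial in w, c, a:
δQ/Q = √((δw/w)² + (2·δc/c)² + (½·δa/a)²) = √(0.00336 + 0.00821 + 0.00217) = 0.117
Q = 3.1e+06, so δQ = 0.117 × 3.1e+06 = 3.63e+05.

(3.10 ± 0.363) × 10^6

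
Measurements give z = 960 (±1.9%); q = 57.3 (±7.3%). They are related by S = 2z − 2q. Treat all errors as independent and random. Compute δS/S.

0.0207

Each term contributes (cᵢ δxᵢ)² to (δS)²:
  (2·δz)² = 1330;  (2·δq)² = 70.0
δS = √(1400) = 37.4
S = 1810, so δS/S = 37.4/1810 = 0.0207.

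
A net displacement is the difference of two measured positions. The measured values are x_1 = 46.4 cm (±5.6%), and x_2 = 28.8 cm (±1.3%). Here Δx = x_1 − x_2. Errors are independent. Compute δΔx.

For a sum/difference, combine absolute errors in quadrature:
  (δx_1)² = 6.75;  (δx_2)² = 0.140
δΔx = √(6.89) = 2.63 cm

2.63 cm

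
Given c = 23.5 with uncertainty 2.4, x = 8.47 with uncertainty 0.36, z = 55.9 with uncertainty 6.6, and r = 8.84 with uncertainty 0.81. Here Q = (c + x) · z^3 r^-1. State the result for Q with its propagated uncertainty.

(6.32 ± 2.36) × 10^5

Let u = c + x = 32.0. δu = √(δc² + δx²) = √(5.76 + 0.130) = 2.43, so δu/u = 0.0759.
Q is then a monomial in u, z, r:
δQ/Q = √((δu/u)² + (3·δz/z)² + (-1·δr/r)²) = √(0.00576 + 0.125 + 0.00840) = 0.374
Q = 6.32e+05, so δQ = 0.374 × 6.32e+05 = 2.36e+05.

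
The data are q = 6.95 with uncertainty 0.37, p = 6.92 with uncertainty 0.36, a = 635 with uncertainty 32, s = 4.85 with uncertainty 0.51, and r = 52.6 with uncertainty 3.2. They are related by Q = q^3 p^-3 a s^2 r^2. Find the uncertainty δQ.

1.4e+07

Each factor contributes (exponent × relative error)² to (δQ/Q)²:
  (3·δq/q)² = (3×0.0532)² = 0.0255;  (-3·δp/p)² = (-3×0.0520)² = 0.0244;  (1·δa/a)² = (1×0.0504)² = 0.00254;  (2·δs/s)² = (2×0.105)² = 0.0442;  (2·δr/r)² = (2×0.0608)² = 0.0148
δQ/Q = √(0.111) = 0.334
Q = 4.19e+07, so δQ = 0.334 × 4.19e+07 = 1.4e+07.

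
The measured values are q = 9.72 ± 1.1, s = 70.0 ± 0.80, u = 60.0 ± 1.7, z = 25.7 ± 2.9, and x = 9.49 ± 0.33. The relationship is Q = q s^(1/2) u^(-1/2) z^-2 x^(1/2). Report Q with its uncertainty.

Relative error in a monomial: (δQ/Q)² = Σ (nᵢ · δxᵢ/xᵢ)².
  (1·δq/q)² = (1×0.113)² = 0.0128;  (½·δs/s)² = (0.5×0.0114)² = 3.27e-05;  (−½·δu/u)² = (-0.5×0.0283)² = 0.000201;  (-2·δz/z)² = (-2×0.113)² = 0.0509;  (½·δx/x)² = (0.5×0.0348)² = 0.000302
δQ/Q = √(0.0643) = 0.254
Q = 0.0490, so δQ = 0.254 × 0.0490 = 0.0124.

0.0490 ± 0.0124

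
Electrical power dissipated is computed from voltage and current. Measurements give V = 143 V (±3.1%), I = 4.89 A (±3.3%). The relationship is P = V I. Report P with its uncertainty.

Products/powers → add relative errors in quadrature, weighted by exponent:
  (1·δV/V)² = (1×0.0310)² = 0.000961;  (1·δI/I)² = (1×0.0330)² = 0.00109
δP/P = √(0.00205) = 0.0453
P = 699 W, so δP = 0.0453 × 699 = 31.7 W.

699 ± 31.7 W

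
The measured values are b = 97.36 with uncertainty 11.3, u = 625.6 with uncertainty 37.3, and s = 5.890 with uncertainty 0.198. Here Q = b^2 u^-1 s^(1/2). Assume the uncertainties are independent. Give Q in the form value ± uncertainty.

36.77 ± 8.83

For a monomial Q ∝ b^2, u^-1, s^(1/2), fractional errors add in quadrature:
  (2·δb/b)² = (2×0.116)² = 0.0539;  (-1·δu/u)² = (-1×0.0596)² = 0.00355;  (½·δs/s)² = (0.5×0.0336)² = 0.000283
δQ/Q = √(0.0577) = 0.240
Q = 36.77, so δQ = 0.240 × 36.77 = 8.83.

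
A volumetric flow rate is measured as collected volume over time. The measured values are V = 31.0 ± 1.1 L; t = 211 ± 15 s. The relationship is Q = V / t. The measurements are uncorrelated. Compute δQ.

Relative error in a monomial: (δQ/Q)² = Σ (nᵢ · δxᵢ/xᵢ)².
  (1·δV/V)² = (1×0.0355)² = 0.00126;  (-1·δt/t)² = (-1×0.0711)² = 0.00505
δQ/Q = √(0.00631) = 0.0795
Q = 0.147 L/s, so δQ = 0.0795 × 0.147 = 0.0117 L/s.

0.0117 L/s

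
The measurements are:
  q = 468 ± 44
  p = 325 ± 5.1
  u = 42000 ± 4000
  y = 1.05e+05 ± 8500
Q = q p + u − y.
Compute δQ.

Let w = q·p = 1.52e+05. δw/w = √((1·δq/q)² + (1·δp/p)²) = √(0.00884 + 0.000246) = 0.0953, so δw = 14500.
Q = w + u − y: δQ = √(δw² + δu² + δy²) = √(2.1e+08 + 1.6e+07 + 7.22e+07) = 17300

17300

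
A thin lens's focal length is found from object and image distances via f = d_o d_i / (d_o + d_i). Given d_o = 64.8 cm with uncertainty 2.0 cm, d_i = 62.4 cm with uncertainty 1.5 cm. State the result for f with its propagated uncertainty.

∂f/∂d_o = (d_i/(d_o+d_i))² = 0.241;  ∂f/∂d_i = (d_o/(d_o+d_i))² = 0.260
δf = √((∂f/∂d_o · δd_o)² + (∂f/∂d_i · δd_i)²) = √(0.232 + 0.152) = 0.619 cm
f = 31.8 cm.

31.8 ± 0.619 cm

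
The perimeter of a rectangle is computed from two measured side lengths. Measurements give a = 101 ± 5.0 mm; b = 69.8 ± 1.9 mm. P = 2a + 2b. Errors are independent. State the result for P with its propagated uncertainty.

Each term contributes (cᵢ δxᵢ)² to (δP)²:
  (2·δa)² = 100;  (2·δb)² = 14.4
δP = √(114) = 10.7 mm
P = 342 mm.

342 ± 10.7 mm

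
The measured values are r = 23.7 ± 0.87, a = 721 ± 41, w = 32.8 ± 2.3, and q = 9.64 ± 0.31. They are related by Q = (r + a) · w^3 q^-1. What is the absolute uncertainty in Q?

Let u = r + a = 745. δu = √(δr² + δa²) = √(0.757 + 1680) = 41.0, so δu/u = 0.0551.
Q is then a monomial in u, w, q:
δQ/Q = √((δu/u)² + (3·δw/w)² + (-1·δq/q)²) = √(0.00303 + 0.0443 + 0.00103) = 0.220
Q = 2.73e+06, so δQ = 0.220 × 2.73e+06 = 5.99e+05.

5.99e+05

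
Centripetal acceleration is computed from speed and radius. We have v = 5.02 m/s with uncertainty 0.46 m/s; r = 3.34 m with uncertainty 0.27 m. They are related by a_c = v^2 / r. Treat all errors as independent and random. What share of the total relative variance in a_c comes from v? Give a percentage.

(δa_c/a_c)² = (2·δv/v)² + (-1·δr/r)²
  v term: (2×0.0916)² = 0.0336
  r term: (-1×0.0808)² = 0.00653
Total = 0.0401. Share from v = 0.0336/0.0401 = 0.837.

83.7%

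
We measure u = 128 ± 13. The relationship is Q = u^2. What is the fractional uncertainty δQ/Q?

Q ∝ u^2, so δQ/Q = |2| · δu/u = 2 × 0.102 = 0.203.

0.203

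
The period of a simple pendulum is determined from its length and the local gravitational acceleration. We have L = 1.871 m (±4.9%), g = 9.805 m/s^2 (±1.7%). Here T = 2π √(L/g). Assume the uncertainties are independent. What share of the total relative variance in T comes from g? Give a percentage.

10.7%

(δT/T)² = (½·δL/L)² + (−½·δg/g)²
  L term: (0.5×0.0490)² = 0.000600
  g term: (-0.5×0.0170)² = 7.23e-05
Total = 0.000672. Share from g = 7.23e-05/0.000672 = 0.107.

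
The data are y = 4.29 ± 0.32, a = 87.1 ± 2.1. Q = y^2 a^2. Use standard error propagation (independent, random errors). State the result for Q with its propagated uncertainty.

Products/powers → add relative errors in quadrature, weighted by exponent:
  (2·δy/y)² = (2×0.0746)² = 0.0223;  (2·δa/a)² = (2×0.0241)² = 0.00233
δQ/Q = √(0.0246) = 0.157
Q = 1.4e+05, so δQ = 0.157 × 1.4e+05 = 21900.

(1.40 ± 0.219) × 10^5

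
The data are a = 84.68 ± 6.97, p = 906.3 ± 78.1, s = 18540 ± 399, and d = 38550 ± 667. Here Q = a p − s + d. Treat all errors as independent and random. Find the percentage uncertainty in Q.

Let w = a·p = 76750. δw/w = √((1·δa/a)² + (1·δp/p)²) = √(0.00677 + 0.00743) = 0.119, so δw = 9150.
Q = w − s + d: δQ = √(δw² + δs² + δd²) = √(8.36e+07 + 1.59e+05 + 4.45e+05) = 9180
Q = 96760, so δQ/Q = 9180/96760 = 0.0949.

9.49%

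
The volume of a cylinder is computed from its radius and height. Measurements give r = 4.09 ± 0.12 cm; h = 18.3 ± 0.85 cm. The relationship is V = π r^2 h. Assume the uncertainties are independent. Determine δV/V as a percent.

7.48%

Since V is a product/quotient, work with relative uncertainties:
  (2·δr/r)² = (2×0.0293)² = 0.00344;  (1·δh/h)² = (1×0.0464)² = 0.00216
δV/V = √(0.00560) = 0.0748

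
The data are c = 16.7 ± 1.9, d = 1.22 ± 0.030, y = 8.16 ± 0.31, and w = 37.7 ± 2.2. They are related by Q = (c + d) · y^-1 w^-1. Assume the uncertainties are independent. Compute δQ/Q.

0.127

Let u = c + d = 17.9. δu = √(δc² + δd²) = √(3.61 + 0.000900) = 1.90, so δu/u = 0.106.
Q is then a monomial in u, y, w:
δQ/Q = √((δu/u)² + (-1·δy/y)² + (-1·δw/w)²) = √(0.0112 + 0.00144 + 0.00341) = 0.127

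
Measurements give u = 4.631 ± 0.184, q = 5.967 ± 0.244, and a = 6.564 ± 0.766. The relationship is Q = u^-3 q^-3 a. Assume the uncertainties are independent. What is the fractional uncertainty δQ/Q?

0.207

Q is a product of powers, so relative uncertainties combine in quadrature:
  (-3·δu/u)² = (-3×0.0397)² = 0.0142;  (-3·δq/q)² = (-3×0.0409)² = 0.0150;  (1·δa/a)² = (1×0.117)² = 0.0136
δQ/Q = √(0.0429) = 0.207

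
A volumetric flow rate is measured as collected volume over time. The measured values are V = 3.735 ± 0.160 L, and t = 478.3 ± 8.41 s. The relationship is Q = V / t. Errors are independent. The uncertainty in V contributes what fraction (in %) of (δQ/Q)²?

(δQ/Q)² = (1·δV/V)² + (-1·δt/t)²
  V term: (1×0.0428)² = 0.00184
  t term: (-1×0.0176)² = 0.000309
Total = 0.00214. Share from V = 0.00184/0.00214 = 0.856.

85.6%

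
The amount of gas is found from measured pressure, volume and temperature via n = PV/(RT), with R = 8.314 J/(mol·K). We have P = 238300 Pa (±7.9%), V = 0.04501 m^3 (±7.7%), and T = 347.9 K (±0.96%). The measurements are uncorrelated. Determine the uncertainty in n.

For a monomial n ∝ P, V, T^-1, fractional errors add in quadrature:
  (1·δP/P)² = (1×0.0790)² = 0.00624;  (1·δV/V)² = (1×0.0770)² = 0.00593;  (-1·δT/T)² = (-1×0.00960)² = 9.22e-05
δn/n = √(0.0123) = 0.111
n = 3.708 mol, so δn = 0.111 × 3.708 = 0.411 mol.

0.411 mol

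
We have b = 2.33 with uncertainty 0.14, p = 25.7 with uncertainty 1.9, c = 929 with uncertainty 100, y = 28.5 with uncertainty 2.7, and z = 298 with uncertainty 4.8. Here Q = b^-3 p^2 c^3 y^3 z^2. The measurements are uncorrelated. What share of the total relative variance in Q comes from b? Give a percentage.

(δQ/Q)² = (-3·δb/b)² + (2·δp/p)² + (3·δc/c)² + (3·δy/y)² + (2·δz/z)²
  b term: (-3×0.0601)² = 0.0325
  p term: (2×0.0739)² = 0.0219
  c term: (3×0.108)² = 0.104
  y term: (3×0.0947)² = 0.0808
  z term: (2×0.0161)² = 0.00104
Total = 0.240. Share from b = 0.0325/0.240 = 0.135.

13.5%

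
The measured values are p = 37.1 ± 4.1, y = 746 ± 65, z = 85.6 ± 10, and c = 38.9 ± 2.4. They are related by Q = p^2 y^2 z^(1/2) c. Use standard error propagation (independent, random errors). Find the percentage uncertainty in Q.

Q is a product of powers, so relative uncertainties combine in quadrature:
  (2·δp/p)² = (2×0.111)² = 0.0489;  (2·δy/y)² = (2×0.0871)² = 0.0304;  (½·δz/z)² = (0.5×0.117)² = 0.00341;  (1·δc/c)² = (1×0.0617)² = 0.00381
δQ/Q = √(0.0864) = 0.294

29.4%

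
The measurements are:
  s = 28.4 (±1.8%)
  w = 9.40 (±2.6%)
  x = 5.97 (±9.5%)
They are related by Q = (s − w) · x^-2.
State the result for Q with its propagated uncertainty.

Let u = s − w = 19.0. δu = √(δs² + δw²) = √(0.261 + 0.0597) = 0.567, so δu/u = 0.0298.
Q is then a monomial in u, x:
δQ/Q = √((δu/u)² + (-2·δx/x)²) = √(0.000889 + 0.0361) = 0.192
Q = 0.533, so δQ = 0.192 × 0.533 = 0.103.

0.533 ± 0.103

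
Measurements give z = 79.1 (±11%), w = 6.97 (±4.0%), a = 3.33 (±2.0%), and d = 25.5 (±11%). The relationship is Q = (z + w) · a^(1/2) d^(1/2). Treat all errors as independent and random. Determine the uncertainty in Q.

Let u = z + w = 86.1. δu = √(δz² + δw²) = √(75.7 + 0.0777) = 8.71, so δu/u = 0.101.
Q is then a monomial in u, a, d:
δQ/Q = √((δu/u)² + (½·δa/a)² + (½·δd/d)²) = √(0.0102 + 0.000100 + 0.00302) = 0.116
Q = 793, so δQ = 0.116 × 793 = 91.7.

91.7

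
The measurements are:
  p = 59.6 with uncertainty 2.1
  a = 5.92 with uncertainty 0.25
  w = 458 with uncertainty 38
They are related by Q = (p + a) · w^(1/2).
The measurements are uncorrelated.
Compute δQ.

Let u = p + a = 65.5. δu = √(δp² + δa²) = √(4.41 + 0.0625) = 2.11, so δu/u = 0.0323.
Q is then a monomial in u, w:
δQ/Q = √((δu/u)² + (½·δw/w)²) = √(0.00104 + 0.00172) = 0.0526
Q = 1400, so δQ = 0.0526 × 1400 = 73.7.

73.7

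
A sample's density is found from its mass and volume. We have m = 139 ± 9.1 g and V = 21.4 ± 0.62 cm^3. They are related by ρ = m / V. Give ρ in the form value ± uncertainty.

6.50 ± 0.465 g/cm^3

Since ρ is a product/quotient, work with relative uncertainties:
  (1·δm/m)² = (1×0.0655)² = 0.00429;  (-1·δV/V)² = (-1×0.0290)² = 0.000839
δρ/ρ = √(0.00513) = 0.0716
ρ = 6.50 g/cm^3, so δρ = 0.0716 × 6.50 = 0.465 g/cm^3.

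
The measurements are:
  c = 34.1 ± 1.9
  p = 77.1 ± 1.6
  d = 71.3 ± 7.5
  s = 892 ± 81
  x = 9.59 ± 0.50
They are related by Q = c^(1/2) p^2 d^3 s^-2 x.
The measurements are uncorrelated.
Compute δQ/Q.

0.371

For a monomial Q ∝ c^(1/2), p^2, d^3, s^-2, x, fractional errors add in quadrature:
  (½·δc/c)² = (0.5×0.0557)² = 0.000776;  (2·δp/p)² = (2×0.0208)² = 0.00172;  (3·δd/d)² = (3×0.105)² = 0.0996;  (-2·δs/s)² = (-2×0.0908)² = 0.0330;  (1·δx/x)² = (1×0.0521)² = 0.00272
δQ/Q = √(0.138) = 0.371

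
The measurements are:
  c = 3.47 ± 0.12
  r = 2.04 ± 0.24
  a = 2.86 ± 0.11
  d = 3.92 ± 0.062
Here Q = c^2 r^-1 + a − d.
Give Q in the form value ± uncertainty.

Let p = c^2·r^-1 = 5.90. δp/p = √((2·δc/c)² + (-1·δr/r)²) = √(0.00478 + 0.0138) = 0.136, so δp = 0.806.
Q = p + a − d: δQ = √(δp² + δa² + δd²) = √(0.649 + 0.0121 + 0.00384) = 0.815
Q = 4.84.

4.84 ± 0.815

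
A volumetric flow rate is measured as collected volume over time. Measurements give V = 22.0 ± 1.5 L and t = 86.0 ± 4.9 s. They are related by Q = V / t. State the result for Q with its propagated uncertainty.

For a monomial Q ∝ V, t^-1, fractional errors add in quadrature:
  (1·δV/V)² = (1×0.0682)² = 0.00465;  (-1·δt/t)² = (-1×0.0570)² = 0.00325
δQ/Q = √(0.00790) = 0.0889
Q = 0.256 L/s, so δQ = 0.0889 × 0.256 = 0.0227 L/s.

0.256 ± 0.0227 L/s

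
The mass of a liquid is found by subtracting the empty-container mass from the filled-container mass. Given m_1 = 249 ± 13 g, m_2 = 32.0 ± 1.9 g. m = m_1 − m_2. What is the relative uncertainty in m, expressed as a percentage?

6.05%

Each term contributes (cᵢ δxᵢ)² to (δm)²:
  (δm_1)² = 169;  (δm_2)² = 3.61
δm = √(173) = 13.1 g
m = 217 g, so δm/m = 13.1/217 = 0.0605.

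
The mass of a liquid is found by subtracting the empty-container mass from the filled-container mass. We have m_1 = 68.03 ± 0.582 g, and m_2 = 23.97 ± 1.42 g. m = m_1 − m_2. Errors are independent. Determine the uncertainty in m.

1.53 g

Absolute uncertainties add in quadrature for a linear combination:
  (δm_1)² = 0.339;  (δm_2)² = 2.02
δm = √(2.36) = 1.53 g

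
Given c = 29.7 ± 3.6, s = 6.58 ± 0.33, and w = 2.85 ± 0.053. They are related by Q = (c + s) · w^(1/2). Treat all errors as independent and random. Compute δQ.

Let u = c + s = 36.3. δu = √(δc² + δs²) = √(13.0 + 0.109) = 3.62, so δu/u = 0.0996.
Q is then a monomial in u, w:
δQ/Q = √((δu/u)² + (½·δw/w)²) = √(0.00993 + 8.65e-05) = 0.100
Q = 61.2, so δQ = 0.100 × 61.2 = 6.13.

6.13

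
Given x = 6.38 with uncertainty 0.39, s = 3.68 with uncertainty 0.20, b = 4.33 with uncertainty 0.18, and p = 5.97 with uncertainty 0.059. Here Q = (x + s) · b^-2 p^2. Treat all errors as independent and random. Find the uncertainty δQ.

1.83

Let u = x + s = 10.1. δu = √(δx² + δs²) = √(0.152 + 0.0400) = 0.438, so δu/u = 0.0436.
Q is then a monomial in u, b, p:
δQ/Q = √((δu/u)² + (-2·δb/b)² + (2·δp/p)²) = √(0.00190 + 0.00691 + 0.000391) = 0.0959
Q = 19.1, so δQ = 0.0959 × 19.1 = 1.83.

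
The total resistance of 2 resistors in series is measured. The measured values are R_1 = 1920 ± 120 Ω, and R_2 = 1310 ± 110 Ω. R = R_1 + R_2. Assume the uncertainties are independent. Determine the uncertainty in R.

R is a linear combination, so absolute uncertainties add in quadrature:
  (δR_1)² = 14400;  (δR_2)² = 12100
δR = √(26500) = 163 Ω

163 Ω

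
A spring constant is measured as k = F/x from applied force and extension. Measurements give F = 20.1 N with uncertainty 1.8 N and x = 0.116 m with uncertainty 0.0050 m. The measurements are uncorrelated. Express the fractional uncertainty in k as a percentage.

9.94%

Since k is a product/quotient, work with relative uncertainties:
  (1·δF/F)² = (1×0.0896)² = 0.00802;  (-1·δx/x)² = (-1×0.0431)² = 0.00186
δk/k = √(0.00988) = 0.0994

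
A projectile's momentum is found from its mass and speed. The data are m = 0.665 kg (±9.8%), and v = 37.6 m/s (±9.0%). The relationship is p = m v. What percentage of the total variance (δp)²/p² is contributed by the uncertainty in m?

54.2%

(δp/p)² = (1·δm/m)² + (1·δv/v)²
  m term: (1×0.0980)² = 0.00960
  v term: (1×0.0900)² = 0.00810
Total = 0.0177. Share from m = 0.00960/0.0177 = 0.542.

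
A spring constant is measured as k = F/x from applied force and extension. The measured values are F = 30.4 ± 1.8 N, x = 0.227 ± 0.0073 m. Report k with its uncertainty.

Since k is a product/quotient, work with relative uncertainties:
  (1·δF/F)² = (1×0.0592)² = 0.00351;  (-1·δx/x)² = (-1×0.0322)² = 0.00103
δk/k = √(0.00454) = 0.0674
k = 134 N/m, so δk = 0.0674 × 134 = 9.02 N/m.

134 ± 9.02 N/m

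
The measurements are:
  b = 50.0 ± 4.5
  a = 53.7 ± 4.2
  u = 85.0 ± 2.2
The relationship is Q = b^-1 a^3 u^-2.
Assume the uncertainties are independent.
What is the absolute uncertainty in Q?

0.110

Since Q is a product/quotient, work with relative uncertainties:
  (-1·δb/b)² = (-1×0.0900)² = 0.00810;  (3·δa/a)² = (3×0.0782)² = 0.0551;  (-2·δu/u)² = (-2×0.0259)² = 0.00268
δQ/Q = √(0.0658) = 0.257
Q = 0.429, so δQ = 0.257 × 0.429 = 0.110.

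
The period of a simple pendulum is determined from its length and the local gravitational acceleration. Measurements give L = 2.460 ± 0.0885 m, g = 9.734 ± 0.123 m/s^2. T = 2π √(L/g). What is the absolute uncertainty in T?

For a monomial T ∝ L^(1/2), g^(-1/2), fractional errors add in quadrature:
  (½·δL/L)² = (0.5×0.0360)² = 0.000324;  (−½·δg/g)² = (-0.5×0.0126)² = 3.99e-05
δT/T = √(0.000363) = 0.0191
T = 3.159 s, so δT = 0.0191 × 3.159 = 0.0602 s.

0.0602 s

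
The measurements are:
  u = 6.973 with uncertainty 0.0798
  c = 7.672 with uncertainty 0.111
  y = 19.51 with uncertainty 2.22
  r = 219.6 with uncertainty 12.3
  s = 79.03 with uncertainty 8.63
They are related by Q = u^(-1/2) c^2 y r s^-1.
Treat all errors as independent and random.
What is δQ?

205

For a monomial Q ∝ u^(-1/2), c^2, y, r, s^-1, fractional errors add in quadrature:
  (−½·δu/u)² = (-0.5×0.0114)² = 3.27e-05;  (2·δc/c)² = (2×0.0145)² = 0.000837;  (1·δy/y)² = (1×0.114)² = 0.0129;  (1·δr/r)² = (1×0.0560)² = 0.00314;  (-1·δs/s)² = (-1×0.109)² = 0.0119
δQ/Q = √(0.0289) = 0.170
Q = 1208, so δQ = 0.170 × 1208 = 205.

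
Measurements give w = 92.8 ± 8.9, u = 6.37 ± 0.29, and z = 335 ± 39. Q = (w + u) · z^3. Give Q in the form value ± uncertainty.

(3.73 ± 1.34) × 10^9

Let h = w + u = 99.2. δh = √(δw² + δu²) = √(79.2 + 0.0841) = 8.90, so δh/h = 0.0898.
Q is then a monomial in h, z:
δQ/Q = √((δh/h)² + (3·δz/z)²) = √(0.00806 + 0.122) = 0.361
Q = 3.73e+09, so δQ = 0.361 × 3.73e+09 = 1.34e+09.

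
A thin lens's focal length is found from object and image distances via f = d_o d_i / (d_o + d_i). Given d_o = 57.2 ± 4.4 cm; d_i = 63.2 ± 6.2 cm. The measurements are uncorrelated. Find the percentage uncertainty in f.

6.17%

∂f/∂d_o = (d_i/(d_o+d_i))² = 0.276;  ∂f/∂d_i = (d_o/(d_o+d_i))² = 0.226
δf = √((∂f/∂d_o · δd_o)² + (∂f/∂d_i · δd_i)²) = √(1.47 + 1.96) = 1.85 cm
f = 30.0 cm, so δf/f = 1.85/30.0 = 0.0617.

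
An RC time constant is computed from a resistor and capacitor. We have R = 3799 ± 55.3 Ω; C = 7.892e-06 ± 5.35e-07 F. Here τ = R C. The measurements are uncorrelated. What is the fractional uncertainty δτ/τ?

Each factor contributes (exponent × relative error)² to (δτ/τ)²:
  (1·δR/R)² = (1×0.0146)² = 0.000212;  (1·δC/C)² = (1×0.0678)² = 0.00460
δτ/τ = √(0.00481) = 0.0693

0.0693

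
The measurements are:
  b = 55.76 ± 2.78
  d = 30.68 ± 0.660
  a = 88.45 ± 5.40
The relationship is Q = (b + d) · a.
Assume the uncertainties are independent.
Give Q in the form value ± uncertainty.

Let u = b + d = 86.44. δu = √(δb² + δd²) = √(7.73 + 0.436) = 2.86, so δu/u = 0.0331.
Q is then a monomial in u, a:
δQ/Q = √((δu/u)² + (1·δa/a)²) = √(0.00109 + 0.00373) = 0.0694
Q = 7646, so δQ = 0.0694 × 7646 = 531.

7646 ± 531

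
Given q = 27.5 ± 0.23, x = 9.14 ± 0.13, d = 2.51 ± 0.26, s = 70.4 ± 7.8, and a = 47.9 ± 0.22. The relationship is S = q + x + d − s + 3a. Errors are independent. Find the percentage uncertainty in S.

6.97%

For a sum/difference, combine absolute errors in quadrature:
  (δq)² = 0.0529;  (δx)² = 0.0169;  (δd)² = 0.0676;  (δs)² = 60.8;  (3·δa)² = 0.436
δS = √(61.4) = 7.84
S = 112, so δS/S = 7.84/112 = 0.0697.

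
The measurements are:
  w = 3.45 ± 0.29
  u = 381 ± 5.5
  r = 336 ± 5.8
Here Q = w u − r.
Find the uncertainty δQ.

Let p = w·u = 1310. δp/p = √((1·δw/w)² + (1·δu/u)²) = √(0.00707 + 0.000208) = 0.0853, so δp = 112.
Q = p − r: δQ = √(δp² + δr²) = √(12600 + 33.6) = 112

112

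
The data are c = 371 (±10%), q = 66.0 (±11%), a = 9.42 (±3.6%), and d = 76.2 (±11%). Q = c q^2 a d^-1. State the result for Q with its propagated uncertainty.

Relative error in a monomial: (δQ/Q)² = Σ (nᵢ · δxᵢ/xᵢ)².
  (1·δc/c)² = (1×0.100)² = 0.0100;  (2·δq/q)² = (2×0.110)² = 0.0484;  (1·δa/a)² = (1×0.0360)² = 0.00130;  (-1·δd/d)² = (-1×0.110)² = 0.0121
δQ/Q = √(0.0718) = 0.268
Q = 2e+05, so δQ = 0.268 × 2e+05 = 53500.

(2.00 ± 0.535) × 10^5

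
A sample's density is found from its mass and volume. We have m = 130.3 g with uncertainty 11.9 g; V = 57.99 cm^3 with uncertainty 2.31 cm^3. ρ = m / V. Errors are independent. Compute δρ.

0.224 g/cm^3

Each factor contributes (exponent × relative error)² to (δρ/ρ)²:
  (1·δm/m)² = (1×0.0913)² = 0.00834;  (-1·δV/V)² = (-1×0.0398)² = 0.00159
δρ/ρ = √(0.00993) = 0.0996
ρ = 2.247 g/cm^3, so δρ = 0.0996 × 2.247 = 0.224 g/cm^3.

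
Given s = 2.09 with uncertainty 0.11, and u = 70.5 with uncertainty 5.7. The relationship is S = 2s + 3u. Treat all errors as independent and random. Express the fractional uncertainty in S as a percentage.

Absolute uncertainties add in quadrature for a linear combination:
  (2·δs)² = 0.0484;  (3·δu)² = 292
δS = √(292) = 17.1
S = 216, so δS/S = 17.1/216 = 0.0793.

7.93%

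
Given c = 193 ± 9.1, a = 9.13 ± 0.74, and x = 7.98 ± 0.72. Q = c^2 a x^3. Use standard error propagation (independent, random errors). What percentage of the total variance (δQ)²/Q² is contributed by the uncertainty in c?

(δQ/Q)² = (2·δc/c)² + (1·δa/a)² + (3·δx/x)²
  c term: (2×0.0472)² = 0.00889
  a term: (1×0.0811)² = 0.00657
  x term: (3×0.0902)² = 0.0733
Total = 0.0887. Share from c = 0.00889/0.0887 = 0.100.

10.0%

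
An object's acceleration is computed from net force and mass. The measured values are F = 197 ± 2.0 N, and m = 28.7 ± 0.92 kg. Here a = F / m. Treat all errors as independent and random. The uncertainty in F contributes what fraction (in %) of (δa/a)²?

9.12%

(δa/a)² = (1·δF/F)² + (-1·δm/m)²
  F term: (1×0.0102)² = 0.000103
  m term: (-1×0.0321)² = 0.00103
Total = 0.00113. Share from F = 0.000103/0.00113 = 0.0912.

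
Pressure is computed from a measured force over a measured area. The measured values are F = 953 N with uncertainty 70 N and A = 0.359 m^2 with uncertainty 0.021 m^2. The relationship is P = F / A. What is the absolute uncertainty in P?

249 Pa

For a monomial P ∝ F, A^-1, fractional errors add in quadrature:
  (1·δF/F)² = (1×0.0735)² = 0.00540;  (-1·δA/A)² = (-1×0.0585)² = 0.00342
δP/P = √(0.00882) = 0.0939
P = 2650 Pa, so δP = 0.0939 × 2650 = 249 Pa.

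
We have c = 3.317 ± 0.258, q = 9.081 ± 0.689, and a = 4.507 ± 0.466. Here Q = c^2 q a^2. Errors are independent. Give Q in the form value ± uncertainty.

Each factor contributes (exponent × relative error)² to (δQ/Q)²:
  (2·δc/c)² = (2×0.0778)² = 0.0242;  (1·δq/q)² = (1×0.0759)² = 0.00576;  (2·δa/a)² = (2×0.103)² = 0.0428
δQ/Q = √(0.0727) = 0.270
Q = 2030, so δQ = 0.270 × 2030 = 547.

2030 ± 547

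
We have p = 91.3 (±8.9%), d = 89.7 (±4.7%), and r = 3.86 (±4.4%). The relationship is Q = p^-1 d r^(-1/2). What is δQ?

Relative error in a monomial: (δQ/Q)² = Σ (nᵢ · δxᵢ/xᵢ)².
  (-1·δp/p)² = (-1×0.0890)² = 0.00792;  (1·δd/d)² = (1×0.0470)² = 0.00221;  (−½·δr/r)² = (-0.5×0.0440)² = 0.000484
δQ/Q = √(0.0106) = 0.103
Q = 0.500, so δQ = 0.103 × 0.500 = 0.0515.

0.0515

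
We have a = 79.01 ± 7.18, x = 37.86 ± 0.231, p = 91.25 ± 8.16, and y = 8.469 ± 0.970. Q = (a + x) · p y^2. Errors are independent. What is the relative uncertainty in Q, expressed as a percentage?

Let u = a + x = 116.9. δu = √(δa² + δx²) = √(51.6 + 0.0534) = 7.18, so δu/u = 0.0615.
Q is then a monomial in u, p, y:
δQ/Q = √((δu/u)² + (1·δp/p)² + (2·δy/y)²) = √(0.00378 + 0.00800 + 0.0525) = 0.253

25.3%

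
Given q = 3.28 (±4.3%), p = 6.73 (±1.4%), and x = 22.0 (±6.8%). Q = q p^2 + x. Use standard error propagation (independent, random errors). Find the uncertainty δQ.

7.77

Let w = q·p^2 = 149. δw/w = √((1·δq/q)² + (2·δp/p)²) = √(0.00185 + 0.000784) = 0.0513, so δw = 7.62.
Q = w + x: δQ = √(δw² + δx²) = √(58.1 + 2.24) = 7.77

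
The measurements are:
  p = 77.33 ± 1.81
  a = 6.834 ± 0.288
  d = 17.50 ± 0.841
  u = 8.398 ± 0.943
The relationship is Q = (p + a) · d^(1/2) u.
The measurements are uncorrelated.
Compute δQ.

346

Let w = p + a = 84.16. δw = √(δp² + δa²) = √(3.28 + 0.0829) = 1.83, so δw/w = 0.0218.
Q is then a monomial in w, d, u:
δQ/Q = √((δw/w)² + (½·δd/d)² + (1·δu/u)²) = √(0.000474 + 0.000577 + 0.0126) = 0.117
Q = 2957, so δQ = 0.117 × 2957 = 346.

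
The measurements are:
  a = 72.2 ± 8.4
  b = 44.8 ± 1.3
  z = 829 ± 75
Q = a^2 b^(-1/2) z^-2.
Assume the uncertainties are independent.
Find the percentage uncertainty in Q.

29.5%

Each factor contributes (exponent × relative error)² to (δQ/Q)²:
  (2·δa/a)² = (2×0.116)² = 0.0541;  (−½·δb/b)² = (-0.5×0.0290)² = 0.000211;  (-2·δz/z)² = (-2×0.0905)² = 0.0327
δQ/Q = √(0.0871) = 0.295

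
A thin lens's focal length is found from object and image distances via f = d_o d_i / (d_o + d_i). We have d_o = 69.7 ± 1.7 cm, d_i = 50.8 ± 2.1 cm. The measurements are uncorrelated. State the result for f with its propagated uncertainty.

∂f/∂d_o = (d_i/(d_o+d_i))² = 0.178;  ∂f/∂d_i = (d_o/(d_o+d_i))² = 0.335
δf = √((∂f/∂d_o · δd_o)² + (∂f/∂d_i · δd_i)²) = √(0.0913 + 0.494) = 0.765 cm
f = 29.4 cm.

29.4 ± 0.765 cm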